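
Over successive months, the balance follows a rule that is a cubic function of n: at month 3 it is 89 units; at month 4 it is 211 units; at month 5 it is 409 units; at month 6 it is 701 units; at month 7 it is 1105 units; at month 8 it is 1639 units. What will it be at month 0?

-1

Write the value at n as f(n).
Write f(n) = an³ + bn² + cn + d; the 6 given values yield a linear system in the 4 coefficients.
Solving, f(n) = 3n³ + 2n² - 3n - 1.
Then f(0) = -1.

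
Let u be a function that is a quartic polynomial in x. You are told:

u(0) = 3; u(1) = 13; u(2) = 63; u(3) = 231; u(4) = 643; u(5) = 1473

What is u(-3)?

Write u(x) = ax^4 + bx³ + cx² + dx + e; the 6 given values yield a linear system in the 5 coefficients.
Solving, u(x) = 2x^4 + x³ + 3x² + 4x + 3.
Then u(-3) = 153.

153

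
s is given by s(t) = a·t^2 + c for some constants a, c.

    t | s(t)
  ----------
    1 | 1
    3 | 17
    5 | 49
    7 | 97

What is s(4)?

31

From s(1) = 1 and s(3) = 17: 1a + c = 1 and 9a + c = 17.
Subtracting: 8a = 16, so a = 2; then c = 1 − 2·1 = -1.
So s(t) = 2t² − 1, and s(4) = 31.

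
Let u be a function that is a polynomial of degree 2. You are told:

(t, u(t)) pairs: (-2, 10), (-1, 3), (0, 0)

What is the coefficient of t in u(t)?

-1

Write u(t) = at² + bt + c; the 3 given values yield a linear system in the 3 coefficients.
Solving, u(t) = 2t² - t.
The coefficient of t is -1.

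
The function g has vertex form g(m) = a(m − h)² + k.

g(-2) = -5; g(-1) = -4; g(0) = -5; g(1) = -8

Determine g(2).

First differences 1, -1, -3; second difference -2 = 2a, so a = -1.
Expanding, the m-coefficient is −2ah = 2h; matching it to the data gives h = -1, and then k = -4.
So g(m) = -1(m + 1)² − 4.
g(2) = -1·3² − 4 = -13.

-13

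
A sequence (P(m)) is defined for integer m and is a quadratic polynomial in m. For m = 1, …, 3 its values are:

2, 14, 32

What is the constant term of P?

-4

Write P(m) = am² + bm + c; the 3 given values yield a linear system in the 3 coefficients.
Solving, P(m) = 3m² + 3m - 4.
The constant term is P(0) = -4.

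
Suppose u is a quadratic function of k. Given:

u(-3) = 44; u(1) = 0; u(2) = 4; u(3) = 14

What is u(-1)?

10

Write u(k) = ak² + bk + c; the 4 given values yield a linear system in the 3 coefficients.
Solving, u(k) = 3k² - 5k + 2.
Then u(-1) = 10.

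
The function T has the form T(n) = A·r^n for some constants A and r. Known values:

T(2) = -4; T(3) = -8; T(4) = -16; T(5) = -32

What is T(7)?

Consecutive ratio: -8/(-4) = 2, and -16/(-8) = 2, so r = 2.
Then A·2^2 = -4 gives A = -1, and T(n) = -1·2^n.
T(7) = -1·2^7 = -128.

-128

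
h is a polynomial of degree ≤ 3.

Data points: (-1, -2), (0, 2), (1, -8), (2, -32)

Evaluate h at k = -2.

-20

Write h(k) = ak³ + bk² + ck + d; the 4 given values yield a linear system in the 4 coefficients.
Solving, the leading coefficient vanishes, and h(k) = -7k² - 3k + 2.
Then h(-2) = -20.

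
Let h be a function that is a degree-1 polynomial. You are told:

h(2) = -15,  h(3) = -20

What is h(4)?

-25

Write h(k) = ak + b; the 2 given values yield a linear system in the 2 coefficients.
Solving, h(k) = -5k - 5.
Then h(4) = -25.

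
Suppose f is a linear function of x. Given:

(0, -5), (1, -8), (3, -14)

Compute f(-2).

Write f(x) = ax + b; the 3 given values yield a linear system in the 2 coefficients.
Solving, f(x) = -3x - 5.
Then f(-2) = 1.

1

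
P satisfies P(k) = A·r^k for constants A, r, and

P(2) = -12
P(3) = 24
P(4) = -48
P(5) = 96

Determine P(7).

384

Consecutive ratio: 24/(-12) = -2, and -48/24 = -2, so r = -2.
Then A·(-2)^2 = -12 gives A = -3, and P(k) = -3·(-2)^k.
P(7) = -3·(-2)^7 = 384.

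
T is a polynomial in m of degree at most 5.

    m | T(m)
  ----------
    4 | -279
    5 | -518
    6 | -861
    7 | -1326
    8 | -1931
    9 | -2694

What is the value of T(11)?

-4766

Write T(m) = am^5 + bm^4 + cm³ + dm² + em + p; the 6 given values yield a linear system in the 6 coefficients.
Solving, the top 2 coefficients vanish, and T(m) = -3m³ - 7m² + 7m - 3.
Then T(11) = -4766.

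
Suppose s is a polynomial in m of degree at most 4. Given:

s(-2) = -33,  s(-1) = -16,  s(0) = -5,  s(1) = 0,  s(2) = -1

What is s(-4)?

First differences: 17, 11, 5, -1. Second differences: -6, -6, -6.
Level-2 differences are constant, so s has degree 2.
Fitting a degree-2 polynomial gives s(m) = -3m² + 8m - 5.
Then s(-4) = -85.

-85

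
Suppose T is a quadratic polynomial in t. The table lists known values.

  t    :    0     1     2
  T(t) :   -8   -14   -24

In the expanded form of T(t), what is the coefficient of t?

-4

Write T(t) = at² + bt + c; the 3 given values yield a linear system in the 3 coefficients.
Solving, T(t) = -2t² - 4t - 8.
The coefficient of t is -4.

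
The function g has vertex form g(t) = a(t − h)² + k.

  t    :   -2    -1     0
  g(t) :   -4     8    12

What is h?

0

First differences 12, 4; second difference -8 = 2a, so a = -4.
Expanding, the t-coefficient is −2ah = 8h; matching it to the data gives h = 0, and then k = 12.
So g(t) = -4(t + 0)² + 12.
Hence h = 0.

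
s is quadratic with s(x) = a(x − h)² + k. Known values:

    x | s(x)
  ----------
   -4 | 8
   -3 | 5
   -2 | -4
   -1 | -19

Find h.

-4

First differences -3, -9, -15; second difference -6 = 2a, so a = -3.
Expanding, the x-coefficient is −2ah = 6h; matching it to the data gives h = -4, and then k = 8.
So s(x) = -3(x + 4)² + 8.
Hence h = -4.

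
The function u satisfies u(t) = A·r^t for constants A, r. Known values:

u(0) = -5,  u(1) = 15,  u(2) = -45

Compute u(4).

-405

Consecutive ratio: 15/(-5) = -3, and -45/15 = -3, so r = -3.
Then A·(-3)^0 = -5 gives A = -5, and u(t) = -5·(-3)^t.
u(4) = -5·(-3)^4 = -405.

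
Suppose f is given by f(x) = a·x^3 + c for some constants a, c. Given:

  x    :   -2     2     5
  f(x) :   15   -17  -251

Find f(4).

From f(-2) = 15 and f(2) = -17: -8a + c = 15 and 8a + c = -17.
Subtracting: 16a = -32, so a = -2; then c = 15 − (-2)·(-8) = -1.
So f(x) = -2x³ − 1, and f(4) = -129.

-129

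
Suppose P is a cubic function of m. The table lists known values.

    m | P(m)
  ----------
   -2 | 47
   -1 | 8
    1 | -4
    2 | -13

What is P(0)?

-3

Write P(m) = am³ + bm² + cm + d; the 4 given values yield a linear system in the 4 coefficients.
Solving, P(m) = -3m³ + 5m² - 3m - 3.
The constant term is P(0) = -3.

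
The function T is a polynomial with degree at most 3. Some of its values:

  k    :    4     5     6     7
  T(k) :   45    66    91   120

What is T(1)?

6

Write T(k) = ak³ + bk² + ck + d; the 4 given values yield a linear system in the 4 coefficients.
Solving, the leading coefficient vanishes, and T(k) = 2k² + 3k + 1.
Then T(1) = 6.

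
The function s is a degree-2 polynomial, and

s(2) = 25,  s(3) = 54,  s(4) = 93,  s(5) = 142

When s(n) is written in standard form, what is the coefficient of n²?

First differences: 29, 39, 49. Second differences: 10, 10.
Level-2 differences are constant, so s has degree 2.
Fitting a degree-2 polynomial gives s(n) = 5n² + 4n - 3.
The coefficient of n² is 5.

5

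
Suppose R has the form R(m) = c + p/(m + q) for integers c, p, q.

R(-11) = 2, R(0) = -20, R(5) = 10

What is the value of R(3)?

16

(R(m) − c)(m + q) = p for each data point; the three points give a linear system in c and q, then p follows.
Solving: c = 4, q = -1, p = 24, so R(m) = 4 + 24/(m − 1).
Then R(3) = 4 + 24/2 = 16.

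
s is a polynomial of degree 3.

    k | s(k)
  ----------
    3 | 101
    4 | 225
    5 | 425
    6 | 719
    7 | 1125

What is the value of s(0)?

5

First differences: 124, 200, 294, 406. Second differences: 76, 94, 112. Third differences: 18, 18.
Level-3 differences are constant, so s has degree 3.
Fitting a degree-3 polynomial gives s(k) = 3k³ + 2k² - k + 5.
Then s(0) = 5.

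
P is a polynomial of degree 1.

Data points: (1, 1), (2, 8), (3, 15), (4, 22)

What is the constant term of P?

-6

Write P(t) = at + b; the 4 given values yield a linear system in the 2 coefficients.
Solving, P(t) = 7t - 6.
The constant term is P(0) = -6.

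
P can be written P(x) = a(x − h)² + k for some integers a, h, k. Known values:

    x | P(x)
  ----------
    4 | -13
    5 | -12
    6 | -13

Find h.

First differences 1, -1; second difference -2 = 2a, so a = -1.
Expanding, the x-coefficient is −2ah = 2h; matching it to the data gives h = 5, and then k = -12.
So P(x) = -1(x − 5)² − 12.
Hence h = 5.

5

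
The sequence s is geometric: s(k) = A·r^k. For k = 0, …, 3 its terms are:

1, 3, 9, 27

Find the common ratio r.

3

Consecutive ratio: 3/1 = 3, and 9/3 = 3, so r = 3.
Then A·3^0 = 1 gives A = 1, and s(k) = 1·3^k.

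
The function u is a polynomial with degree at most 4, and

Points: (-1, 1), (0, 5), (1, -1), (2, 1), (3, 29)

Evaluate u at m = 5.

235

First differences: 4, -6, 2, 28. Second differences: -10, 8, 26. Third differences: 18, 18.
Level-3 differences are constant, so u has degree 3.
Fitting a degree-3 polynomial gives u(m) = 3m³ - 5m² - 4m + 5.
Then u(5) = 235.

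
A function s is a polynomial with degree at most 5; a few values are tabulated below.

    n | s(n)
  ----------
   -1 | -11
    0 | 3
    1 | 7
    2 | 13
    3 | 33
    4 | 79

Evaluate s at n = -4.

-233

Write s(n) = an^5 + bn^4 + cn³ + dn² + en + p; the 6 given values yield a linear system in the 6 coefficients.
Solving, the top 2 coefficients vanish, and s(n) = 2n³ - 5n² + 7n + 3.
Then s(-4) = -233.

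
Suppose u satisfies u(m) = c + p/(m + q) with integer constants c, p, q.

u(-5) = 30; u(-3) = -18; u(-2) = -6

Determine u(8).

4

(u(m) − c)(m + q) = p for each data point; the three points give a linear system in c and q, then p follows.
Solving: c = 6, q = 4, p = -24, so u(m) = 6 − 24/(m + 4).
Then u(8) = 6 − 24/12 = 4.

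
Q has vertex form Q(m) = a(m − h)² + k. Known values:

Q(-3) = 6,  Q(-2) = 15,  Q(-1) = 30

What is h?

-4

First differences 9, 15; second difference 6 = 2a, so a = 3.
Expanding, the m-coefficient is −2ah = -6h; matching it to the data gives h = -4, and then k = 3.
So Q(m) = 3(m + 4)² + 3.
Hence h = -4.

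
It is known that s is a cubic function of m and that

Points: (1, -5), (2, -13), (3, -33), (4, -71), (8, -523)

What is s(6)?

Write s(m) = am³ + bm² + cm + d; the 5 given values yield a linear system in the 4 coefficients.
Solving, s(m) = -m³ - m - 3.
Then s(6) = -225.

-225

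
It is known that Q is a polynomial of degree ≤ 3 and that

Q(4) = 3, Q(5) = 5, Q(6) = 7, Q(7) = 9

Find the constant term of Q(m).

-5

First differences: 2, 2, 2.
Level-1 differences are constant, so Q has degree 1.
Fitting a degree-1 polynomial gives Q(m) = 2m - 5.
The constant term is Q(0) = -5.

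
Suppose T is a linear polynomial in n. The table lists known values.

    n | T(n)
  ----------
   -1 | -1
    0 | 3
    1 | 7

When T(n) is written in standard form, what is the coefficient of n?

First differences: 4, 4.
Level-1 differences are constant, so T has degree 1.
Fitting a degree-1 polynomial gives T(n) = 4n + 3.
The coefficient of n is 4.

4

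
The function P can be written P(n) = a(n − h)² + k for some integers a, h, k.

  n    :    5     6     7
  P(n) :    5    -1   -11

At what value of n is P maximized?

First differences -6, -10; second difference -4 = 2a, so a = -2.
Expanding, the n-coefficient is −2ah = 4h; matching it to the data gives h = 4, and then k = 7.
So P(n) = -2(n − 4)² + 7.
Hence h = 4.

4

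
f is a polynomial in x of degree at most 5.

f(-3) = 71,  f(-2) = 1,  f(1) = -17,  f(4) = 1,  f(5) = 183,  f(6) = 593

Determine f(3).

Write f(x) = ax^5 + bx^4 + cx³ + dx² + ex + p; the 6 given values yield a linear system in the 6 coefficients.
Solving, the leading coefficient vanishes, and f(x) = x^4 - 2x³ - 7x² - 2x - 7.
Then f(3) = -49.

-49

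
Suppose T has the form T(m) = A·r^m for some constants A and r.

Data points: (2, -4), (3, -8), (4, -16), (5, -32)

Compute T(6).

Consecutive ratio: -8/(-4) = 2, and -16/(-8) = 2, so r = 2.
Then A·2^2 = -4 gives A = -1, and T(m) = -1·2^m.
T(6) = -1·2^6 = -64.

-64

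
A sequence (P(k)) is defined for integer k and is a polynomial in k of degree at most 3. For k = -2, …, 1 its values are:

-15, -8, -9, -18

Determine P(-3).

First differences: 7, -1, -9. Second differences: -8, -8.
Level-2 differences are constant, so P has degree 2.
Fitting a degree-2 polynomial gives P(k) = -4k² - 5k - 9.
Then P(-3) = -30.

-30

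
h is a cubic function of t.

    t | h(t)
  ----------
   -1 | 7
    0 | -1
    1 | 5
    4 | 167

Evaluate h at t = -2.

23

Write h(t) = at³ + bt² + ct + d; the 4 given values yield a linear system in the 4 coefficients.
Solving, h(t) = t³ + 7t² - 2t - 1.
Then h(-2) = 23.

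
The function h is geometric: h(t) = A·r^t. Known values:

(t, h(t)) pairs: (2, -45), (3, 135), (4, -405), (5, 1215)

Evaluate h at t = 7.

10935

Consecutive ratio: 135/(-45) = -3, and -405/135 = -3, so r = -3.
Then A·(-3)^2 = -45 gives A = -5, and h(t) = -5·(-3)^t.
h(7) = -5·(-3)^7 = 10935.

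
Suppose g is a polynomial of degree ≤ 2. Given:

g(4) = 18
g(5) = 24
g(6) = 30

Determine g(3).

12

First differences: 6, 6.
Level-1 differences are constant, so g has degree 1.
Fitting a degree-1 polynomial gives g(k) = 6k - 6.
Then g(3) = 12.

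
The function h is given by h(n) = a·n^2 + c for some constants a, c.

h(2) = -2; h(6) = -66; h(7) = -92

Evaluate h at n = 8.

From h(2) = -2 and h(6) = -66: 4a + c = -2 and 36a + c = -66.
Subtracting: 32a = -64, so a = -2; then c = -2 − (-2)·4 = 6.
So h(n) = -2n² + 6, and h(8) = -122.

-122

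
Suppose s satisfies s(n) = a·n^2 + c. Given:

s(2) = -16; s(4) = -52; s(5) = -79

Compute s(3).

From s(2) = -16 and s(4) = -52: 4a + c = -16 and 16a + c = -52.
Subtracting: 12a = -36, so a = -3; then c = -16 − (-3)·4 = -4.
So s(n) = -3n² − 4, and s(3) = -31.

-31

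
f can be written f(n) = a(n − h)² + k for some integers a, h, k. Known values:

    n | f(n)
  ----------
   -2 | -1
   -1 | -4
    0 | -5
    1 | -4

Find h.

First differences -3, -1, 1; second difference 2 = 2a, so a = 1.
Expanding, the n-coefficient is −2ah = -2h; matching it to the data gives h = 0, and then k = -5.
So f(n) = 1(n + 0)² − 5.
Hence h = 0.

0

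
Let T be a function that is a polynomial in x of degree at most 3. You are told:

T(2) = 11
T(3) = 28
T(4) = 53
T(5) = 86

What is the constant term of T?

First differences: 17, 25, 33. Second differences: 8, 8.
Level-2 differences are constant, so T has degree 2.
Fitting a degree-2 polynomial gives T(x) = 4x² - 3x + 1.
The constant term is T(0) = 1.

1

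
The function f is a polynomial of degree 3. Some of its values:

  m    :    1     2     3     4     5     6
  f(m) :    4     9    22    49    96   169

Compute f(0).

1

First differences: 5, 13, 27, 47, 73. Second differences: 8, 14, 20, 26. Third differences: 6, 6, 6.
Level-3 differences are constant, so f has degree 3.
Fitting a degree-3 polynomial gives f(m) = m³ - 2m² + 4m + 1.
Then f(0) = 1.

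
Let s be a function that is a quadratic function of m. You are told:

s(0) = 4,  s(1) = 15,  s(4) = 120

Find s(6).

250

Write s(m) = am² + bm + c; the 3 given values yield a linear system in the 3 coefficients.
Solving, s(m) = 6m² + 5m + 4.
Then s(6) = 250.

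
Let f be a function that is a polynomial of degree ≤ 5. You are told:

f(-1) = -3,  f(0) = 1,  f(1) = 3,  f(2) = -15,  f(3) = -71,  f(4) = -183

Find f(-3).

55

First differences: 4, 2, -18, -56, -112. Second differences: -2, -20, -38, -56. Third differences: -18, -18, -18.
Level-3 differences are constant, so f has degree 3.
Fitting a degree-3 polynomial gives f(t) = -3t³ - t² + 6t + 1.
Then f(-3) = 55.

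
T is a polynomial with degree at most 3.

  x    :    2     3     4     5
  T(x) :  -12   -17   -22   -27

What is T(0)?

First differences: -5, -5, -5.
Level-1 differences are constant, so T has degree 1.
Fitting a degree-1 polynomial gives T(x) = -5x - 2.
Then T(0) = -2.

-2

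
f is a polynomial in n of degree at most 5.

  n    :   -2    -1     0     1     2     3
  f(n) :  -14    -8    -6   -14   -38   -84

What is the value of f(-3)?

-18

First differences: 6, 2, -8, -24, -46. Second differences: -4, -10, -16, -22. Third differences: -6, -6, -6.
Level-3 differences are constant, so f has degree 3.
Fitting a degree-3 polynomial gives f(n) = -n³ - 5n² - 2n - 6.
Then f(-3) = -18.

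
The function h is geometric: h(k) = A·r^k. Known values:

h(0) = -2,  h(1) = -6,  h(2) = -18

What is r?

3

Consecutive ratio: -6/(-2) = 3, and -18/(-6) = 3, so r = 3.
Then A·3^0 = -2 gives A = -2, and h(k) = -2·3^k.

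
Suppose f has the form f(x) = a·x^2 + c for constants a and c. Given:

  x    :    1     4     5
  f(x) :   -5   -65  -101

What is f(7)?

-197

From f(1) = -5 and f(4) = -65: 1a + c = -5 and 16a + c = -65.
Subtracting: 15a = -60, so a = -4; then c = -5 − (-4)·1 = -1.
So f(x) = -4x² − 1, and f(7) = -197.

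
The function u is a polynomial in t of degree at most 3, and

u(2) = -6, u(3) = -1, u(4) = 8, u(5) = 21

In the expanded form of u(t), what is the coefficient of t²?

2

First differences: 5, 9, 13. Second differences: 4, 4.
Level-2 differences are constant, so u has degree 2.
Fitting a degree-2 polynomial gives u(t) = 2t² - 5t - 4.
The coefficient of t² is 2.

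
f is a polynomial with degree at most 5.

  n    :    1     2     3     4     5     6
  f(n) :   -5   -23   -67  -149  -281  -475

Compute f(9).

-1549

First differences: -18, -44, -82, -132, -194. Second differences: -26, -38, -50, -62. Third differences: -12, -12, -12.
Level-3 differences are constant, so f has degree 3.
Fitting a degree-3 polynomial gives f(n) = -2n³ - n² - n - 1.
Then f(9) = -1549.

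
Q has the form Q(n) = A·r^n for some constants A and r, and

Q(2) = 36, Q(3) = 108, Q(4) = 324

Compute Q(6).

2916

Consecutive ratio: 108/36 = 3, and 324/108 = 3, so r = 3.
Then A·3^2 = 36 gives A = 4, and Q(n) = 4·3^n.
Q(6) = 4·3^6 = 2916.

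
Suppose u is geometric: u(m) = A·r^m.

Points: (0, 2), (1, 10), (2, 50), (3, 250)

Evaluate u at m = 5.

Consecutive ratio: 10/2 = 5, and 50/10 = 5, so r = 5.
Then A·5^0 = 2 gives A = 2, and u(m) = 2·5^m.
u(5) = 2·5^5 = 6250.

6250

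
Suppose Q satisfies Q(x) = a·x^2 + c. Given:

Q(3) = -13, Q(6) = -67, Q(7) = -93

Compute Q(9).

From Q(3) = -13 and Q(6) = -67: 9a + c = -13 and 36a + c = -67.
Subtracting: 27a = -54, so a = -2; then c = -13 − (-2)·9 = 5.
So Q(x) = -2x² + 5, and Q(9) = -157.

-157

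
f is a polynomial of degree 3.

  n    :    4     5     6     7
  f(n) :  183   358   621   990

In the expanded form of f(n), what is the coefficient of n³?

3

Write f(n) = an³ + bn² + cn + d; the 4 given values yield a linear system in the 4 coefficients.
Solving, f(n) = 3n³ - n² + n + 3.
The coefficient of n³ is 3.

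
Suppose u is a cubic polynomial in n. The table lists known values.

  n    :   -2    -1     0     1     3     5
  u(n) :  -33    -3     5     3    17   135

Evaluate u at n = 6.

Write u(n) = an³ + bn² + cn + d; the 6 given values yield a linear system in the 4 coefficients.
Solving, u(n) = 2n³ - 5n² + n + 5.
Then u(6) = 263.

263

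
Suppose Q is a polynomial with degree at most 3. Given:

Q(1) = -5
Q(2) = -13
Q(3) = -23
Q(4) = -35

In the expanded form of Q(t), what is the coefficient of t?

-5

First differences: -8, -10, -12. Second differences: -2, -2.
Level-2 differences are constant, so Q has degree 2.
Fitting a degree-2 polynomial gives Q(t) = -t² - 5t + 1.
The coefficient of t is -5.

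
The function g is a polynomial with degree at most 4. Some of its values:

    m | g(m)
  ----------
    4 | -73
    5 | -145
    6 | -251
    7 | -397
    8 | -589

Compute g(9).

-833

Write g(m) = am^4 + bm³ + cm² + dm + e; the 5 given values yield a linear system in the 5 coefficients.
Solving, the leading coefficient vanishes, and g(m) = -m³ - 2m² + 7m - 5.
Then g(9) = -833.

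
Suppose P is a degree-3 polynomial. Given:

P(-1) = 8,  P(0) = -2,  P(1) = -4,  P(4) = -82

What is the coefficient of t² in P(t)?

4

Write P(t) = at³ + bt² + ct + d; the 4 given values yield a linear system in the 4 coefficients.
Solving, P(t) = -2t³ + 4t² - 4t - 2.
The coefficient of t² is 4.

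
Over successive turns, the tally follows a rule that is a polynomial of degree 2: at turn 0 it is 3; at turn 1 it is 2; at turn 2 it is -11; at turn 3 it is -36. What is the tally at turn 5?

Write the value at x as P(x).
First differences: -1, -13, -25. Second differences: -12, -12.
Level-2 differences are constant, so P has degree 2.
Fitting a degree-2 polynomial gives P(x) = -6x² + 5x + 3.
Then P(5) = -122.

-122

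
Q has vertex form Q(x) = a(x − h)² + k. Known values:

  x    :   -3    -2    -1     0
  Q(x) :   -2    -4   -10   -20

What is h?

-3

First differences -2, -6, -10; second difference -4 = 2a, so a = -2.
Expanding, the x-coefficient is −2ah = 4h; matching it to the data gives h = -3, and then k = -2.
So Q(x) = -2(x + 3)² − 2.
Hence h = -3.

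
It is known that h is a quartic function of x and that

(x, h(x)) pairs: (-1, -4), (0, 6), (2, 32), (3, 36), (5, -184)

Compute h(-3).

Write h(x) = ax^4 + bx³ + cx² + dx + e; the 5 given values yield a linear system in the 5 coefficients.
Solving, h(x) = -x^4 + 3x³ + x² + 7x + 6.
Then h(-3) = -168.

-168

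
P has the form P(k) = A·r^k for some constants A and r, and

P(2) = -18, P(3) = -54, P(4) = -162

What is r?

Consecutive ratio: -54/(-18) = 3, and -162/(-54) = 3, so r = 3.
Then A·3^2 = -18 gives A = -2, and P(k) = -2·3^k.

3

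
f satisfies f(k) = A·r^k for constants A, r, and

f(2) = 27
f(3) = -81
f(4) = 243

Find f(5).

Consecutive ratio: -81/27 = -3, and 243/(-81) = -3, so r = -3.
Then A·(-3)^2 = 27 gives A = 3, and f(k) = 3·(-3)^k.
f(5) = 3·(-3)^5 = -729.

-729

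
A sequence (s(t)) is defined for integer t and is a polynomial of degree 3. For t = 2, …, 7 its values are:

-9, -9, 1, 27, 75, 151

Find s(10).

Write s(t) = at³ + bt² + ct + d; the 6 given values yield a linear system in the 4 coefficients.
Solving, s(t) = t³ - 4t² + t - 3.
Then s(10) = 607.

607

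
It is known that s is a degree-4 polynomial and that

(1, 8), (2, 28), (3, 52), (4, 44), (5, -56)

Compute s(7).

Write s(t) = at^4 + bt³ + ct² + dt + e; the 5 given values yield a linear system in the 5 coefficients.
Solving, s(t) = -t^4 + 4t³ + 3t² - 2t + 4.
Then s(7) = -892.

-892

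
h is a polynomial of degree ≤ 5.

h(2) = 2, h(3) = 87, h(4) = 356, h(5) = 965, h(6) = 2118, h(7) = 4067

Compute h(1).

-7

First differences: 85, 269, 609, 1153, 1949. Second differences: 184, 340, 544, 796. Third differences: 156, 204, 252. Fourth differences: 48, 48.
Level-4 differences are constant, so h has degree 4.
Fitting a degree-4 polynomial gives h(n) = 2n^4 - 2n³ - 7n.
Then h(1) = -7.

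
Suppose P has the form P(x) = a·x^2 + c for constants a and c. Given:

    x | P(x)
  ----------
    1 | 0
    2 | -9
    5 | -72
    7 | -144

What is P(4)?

From P(1) = 0 and P(2) = -9: 1a + c = 0 and 4a + c = -9.
Subtracting: 3a = -9, so a = -3; then c = 0 − (-3)·1 = 3.
So P(x) = -3x² + 3, and P(4) = -45.

-45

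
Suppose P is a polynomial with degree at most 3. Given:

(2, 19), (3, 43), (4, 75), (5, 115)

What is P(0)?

Write P(t) = at³ + bt² + ct + d; the 4 given values yield a linear system in the 4 coefficients.
Solving, the leading coefficient vanishes, and P(t) = 4t² + 4t - 5.
The constant term is P(0) = -5.

-5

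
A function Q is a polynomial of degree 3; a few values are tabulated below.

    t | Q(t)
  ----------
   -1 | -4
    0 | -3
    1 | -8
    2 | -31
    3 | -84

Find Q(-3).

24

Write Q(t) = at³ + bt² + ct + d; the 5 given values yield a linear system in the 4 coefficients.
Solving, Q(t) = -2t³ - 3t² - 3.
Then Q(-3) = 24.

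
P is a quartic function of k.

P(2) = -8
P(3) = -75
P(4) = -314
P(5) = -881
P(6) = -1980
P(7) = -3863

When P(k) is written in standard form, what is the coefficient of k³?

2

Write P(k) = ak^4 + bk³ + ck² + dk + e; the 6 given values yield a linear system in the 5 coefficients.
Solving, P(k) = -2k^4 + 2k³ + 6k² - 5k - 6.
The coefficient of k³ is 2.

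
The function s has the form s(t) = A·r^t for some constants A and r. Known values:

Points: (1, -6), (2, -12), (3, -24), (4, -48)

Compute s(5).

Consecutive ratio: -12/(-6) = 2, and -24/(-12) = 2, so r = 2.
Then A·2^1 = -6 gives A = -3, and s(t) = -3·2^t.
s(5) = -3·2^5 = -96.

-96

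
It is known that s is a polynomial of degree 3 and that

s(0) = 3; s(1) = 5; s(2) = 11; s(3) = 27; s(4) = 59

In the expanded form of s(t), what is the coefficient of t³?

1

Write s(t) = at³ + bt² + ct + d; the 5 given values yield a linear system in the 4 coefficients.
Solving, s(t) = t³ - t² + 2t + 3.
The coefficient of t³ is 1.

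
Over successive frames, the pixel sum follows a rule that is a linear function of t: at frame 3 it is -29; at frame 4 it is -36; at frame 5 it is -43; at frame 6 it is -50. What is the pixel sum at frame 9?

Write the value at t as u(t).
First differences: -7, -7, -7.
Level-1 differences are constant, so u has degree 1.
Fitting a degree-1 polynomial gives u(t) = -7t - 8.
Then u(9) = -71.

-71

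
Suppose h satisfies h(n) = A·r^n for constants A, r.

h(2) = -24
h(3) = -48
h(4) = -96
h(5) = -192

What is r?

Consecutive ratio: -48/(-24) = 2, and -96/(-48) = 2, so r = 2.
Then A·2^2 = -24 gives A = -6, and h(n) = -6·2^n.

2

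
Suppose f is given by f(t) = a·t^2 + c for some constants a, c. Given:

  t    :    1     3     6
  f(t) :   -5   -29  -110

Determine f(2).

-14

From f(1) = -5 and f(3) = -29: 1a + c = -5 and 9a + c = -29.
Subtracting: 8a = -24, so a = -3; then c = -5 − (-3)·1 = -2.
So f(t) = -3t² − 2, and f(2) = -14.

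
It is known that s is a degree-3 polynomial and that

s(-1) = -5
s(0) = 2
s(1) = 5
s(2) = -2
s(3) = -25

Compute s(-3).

First differences: 7, 3, -7, -23. Second differences: -4, -10, -16. Third differences: -6, -6.
Level-3 differences are constant, so s has degree 3.
Fitting a degree-3 polynomial gives s(n) = -n³ - 2n² + 6n + 2.
Then s(-3) = -7.

-7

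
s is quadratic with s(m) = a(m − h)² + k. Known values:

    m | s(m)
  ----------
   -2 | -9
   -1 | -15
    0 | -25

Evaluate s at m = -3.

First differences -6, -10; second difference -4 = 2a, so a = -2.
Expanding, the m-coefficient is −2ah = 4h; matching it to the data gives h = -3, and then k = -7.
So s(m) = -2(m + 3)² − 7.
s(-3) = -2·0² − 7 = -7.

-7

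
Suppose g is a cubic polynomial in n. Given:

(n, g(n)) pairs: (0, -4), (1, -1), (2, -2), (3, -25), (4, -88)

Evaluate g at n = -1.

First differences: 3, -1, -23, -63. Second differences: -4, -22, -40. Third differences: -18, -18.
Level-3 differences are constant, so g has degree 3.
Fitting a degree-3 polynomial gives g(n) = -3n³ + 7n² - n - 4.
Then g(-1) = 7.

7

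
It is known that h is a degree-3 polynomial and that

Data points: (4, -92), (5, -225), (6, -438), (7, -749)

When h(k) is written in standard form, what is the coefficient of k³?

Write h(k) = ak³ + bk² + ck + d; the 4 given values yield a linear system in the 4 coefficients.
Solving, h(k) = -3k³ + 5k² + 5k.
The coefficient of k³ is -3.

-3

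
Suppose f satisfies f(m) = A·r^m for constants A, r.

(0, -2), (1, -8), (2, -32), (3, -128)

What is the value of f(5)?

Consecutive ratio: -8/(-2) = 4, and -32/(-8) = 4, so r = 4.
Then A·4^0 = -2 gives A = -2, and f(m) = -2·4^m.
f(5) = -2·4^5 = -2048.

-2048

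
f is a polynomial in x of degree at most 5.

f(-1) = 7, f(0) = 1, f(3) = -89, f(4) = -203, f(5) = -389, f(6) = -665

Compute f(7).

Write f(x) = ax^5 + bx^4 + cx³ + dx² + ex + p; the 6 given values yield a linear system in the 6 coefficients.
Solving, the top 2 coefficients vanish, and f(x) = -3x³ - 3x + 1.
Then f(7) = -1049.

-1049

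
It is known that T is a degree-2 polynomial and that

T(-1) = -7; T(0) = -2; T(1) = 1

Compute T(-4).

-34

Write T(t) = at² + bt + c; the 3 given values yield a linear system in the 3 coefficients.
Solving, T(t) = -t² + 4t - 2.
Then T(-4) = -34.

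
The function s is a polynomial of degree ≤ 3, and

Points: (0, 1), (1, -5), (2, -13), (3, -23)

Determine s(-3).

7

First differences: -6, -8, -10. Second differences: -2, -2.
Level-2 differences are constant, so s has degree 2.
Fitting a degree-2 polynomial gives s(k) = -k² - 5k + 1.
Then s(-3) = 7.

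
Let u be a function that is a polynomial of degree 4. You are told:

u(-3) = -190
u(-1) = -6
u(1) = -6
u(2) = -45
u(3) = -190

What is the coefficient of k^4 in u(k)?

Write u(k) = ak^4 + bk³ + ck² + dk + e; the 5 given values yield a linear system in the 5 coefficients.
Solving, u(k) = -2k^4 - 3k² - 1.
The coefficient of k^4 is -2.

-2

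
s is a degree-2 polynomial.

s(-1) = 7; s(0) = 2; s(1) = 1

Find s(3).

Write s(t) = at² + bt + c; the 3 given values yield a linear system in the 3 coefficients.
Solving, s(t) = 2t² - 3t + 2.
Then s(3) = 11.

11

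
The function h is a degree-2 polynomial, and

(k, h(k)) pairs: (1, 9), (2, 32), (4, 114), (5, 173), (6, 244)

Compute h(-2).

12

Write h(k) = ak² + bk + c; the 5 given values yield a linear system in the 3 coefficients.
Solving, h(k) = 6k² + 5k - 2.
Then h(-2) = 12.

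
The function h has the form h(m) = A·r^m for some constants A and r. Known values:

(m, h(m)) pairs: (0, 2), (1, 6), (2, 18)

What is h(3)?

54

Consecutive ratio: 6/2 = 3, and 18/6 = 3, so r = 3.
Then A·3^0 = 2 gives A = 2, and h(m) = 2·3^m.
h(3) = 2·3^3 = 54.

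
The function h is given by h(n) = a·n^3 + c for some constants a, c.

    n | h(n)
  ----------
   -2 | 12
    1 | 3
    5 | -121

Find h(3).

From h(-2) = 12 and h(1) = 3: -8a + c = 12 and 1a + c = 3.
Subtracting: 9a = -9, so a = -1; then c = 12 − (-1)·(-8) = 4.
So h(n) = -1n³ + 4, and h(3) = -23.

-23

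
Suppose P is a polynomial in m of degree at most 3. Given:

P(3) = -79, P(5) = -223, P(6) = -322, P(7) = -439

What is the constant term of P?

Write P(m) = am³ + bm² + cm + d; the 4 given values yield a linear system in the 4 coefficients.
Solving, the leading coefficient vanishes, and P(m) = -9m² + 2.
The constant term is P(0) = 2.

2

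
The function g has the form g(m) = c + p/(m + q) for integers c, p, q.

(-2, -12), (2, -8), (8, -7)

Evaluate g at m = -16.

-5

(g(m) − c)(m + q) = p for each data point; the three points give a linear system in c and q, then p follows.
Solving: c = -6, q = 4, p = -12, so g(m) = -6 − 12/(m + 4).
Then g(-16) = -6 − 12/(-12) = -5.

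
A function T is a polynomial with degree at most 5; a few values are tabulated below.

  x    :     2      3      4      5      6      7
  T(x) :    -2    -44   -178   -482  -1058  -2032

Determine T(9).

-5798

Write T(x) = ax^5 + bx^4 + cx³ + dx² + ex + p; the 6 given values yield a linear system in the 6 coefficients.
Solving, the leading coefficient vanishes, and T(x) = -x^4 + x³ + 4x - 2.
Then T(9) = -5798.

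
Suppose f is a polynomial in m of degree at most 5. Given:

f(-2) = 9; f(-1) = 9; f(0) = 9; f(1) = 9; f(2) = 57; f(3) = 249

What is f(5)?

1689

Write f(m) = am^5 + bm^4 + cm³ + dm² + em + p; the 6 given values yield a linear system in the 6 coefficients.
Solving, the leading coefficient vanishes, and f(m) = 2m^4 + 4m³ - 2m² - 4m + 9.
Then f(5) = 1689.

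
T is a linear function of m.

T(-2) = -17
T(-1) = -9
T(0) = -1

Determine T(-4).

-33

First differences: 8, 8.
Level-1 differences are constant, so T has degree 1.
Fitting a degree-1 polynomial gives T(m) = 8m - 1.
Then T(-4) = -33.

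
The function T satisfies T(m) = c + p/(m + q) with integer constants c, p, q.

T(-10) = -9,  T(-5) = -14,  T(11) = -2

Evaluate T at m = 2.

7

(T(m) − c)(m + q) = p for each data point; the three points give a linear system in c and q, then p follows.
Solving: c = -5, q = 1, p = 36, so T(m) = -5 + 36/(m + 1).
Then T(2) = -5 + 36/3 = 7.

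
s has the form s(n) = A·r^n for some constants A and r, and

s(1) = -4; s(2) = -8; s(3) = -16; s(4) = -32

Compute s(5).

-64

Consecutive ratio: -8/(-4) = 2, and -16/(-8) = 2, so r = 2.
Then A·2^1 = -4 gives A = -2, and s(n) = -2·2^n.
s(5) = -2·2^5 = -64.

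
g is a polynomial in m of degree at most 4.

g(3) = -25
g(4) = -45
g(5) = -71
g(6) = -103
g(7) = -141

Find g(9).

-235

First differences: -20, -26, -32, -38. Second differences: -6, -6, -6.
Level-2 differences are constant, so g has degree 2.
Fitting a degree-2 polynomial gives g(m) = -3m² + m - 1.
Then g(9) = -235.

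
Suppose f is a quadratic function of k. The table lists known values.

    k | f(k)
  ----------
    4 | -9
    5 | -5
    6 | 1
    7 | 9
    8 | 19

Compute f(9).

31

First differences: 4, 6, 8, 10. Second differences: 2, 2, 2.
Level-2 differences are constant, so f has degree 2.
Fitting a degree-2 polynomial gives f(k) = k² - 5k - 5.
Then f(9) = 31.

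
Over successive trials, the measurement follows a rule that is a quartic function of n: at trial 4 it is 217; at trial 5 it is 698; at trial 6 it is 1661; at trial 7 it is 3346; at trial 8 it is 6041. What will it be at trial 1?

-14

Write the value at n as T(n).
Write T(n) = an^4 + bn³ + cn² + dn + e; the 5 given values yield a linear system in the 5 coefficients.
Solving, T(n) = 2n^4 - 4n³ - n² - 4n - 7.
Then T(1) = -14.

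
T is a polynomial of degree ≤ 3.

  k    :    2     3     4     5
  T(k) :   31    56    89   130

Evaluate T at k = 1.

14

First differences: 25, 33, 41. Second differences: 8, 8.
Level-2 differences are constant, so T has degree 2.
Fitting a degree-2 polynomial gives T(k) = 4k² + 5k + 5.
Then T(1) = 14.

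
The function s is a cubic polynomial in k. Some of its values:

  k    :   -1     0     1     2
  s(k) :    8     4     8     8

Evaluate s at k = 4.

Write s(k) = ak³ + bk² + ck + d; the 4 given values yield a linear system in the 4 coefficients.
Solving, s(k) = -2k³ + 4k² + 2k + 4.
Then s(4) = -52.

-52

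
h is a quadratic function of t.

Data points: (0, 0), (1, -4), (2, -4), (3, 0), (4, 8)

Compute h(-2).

First differences: -4, 0, 4, 8. Second differences: 4, 4, 4.
Level-2 differences are constant, so h has degree 2.
Fitting a degree-2 polynomial gives h(t) = 2t² - 6t.
Then h(-2) = 20.

20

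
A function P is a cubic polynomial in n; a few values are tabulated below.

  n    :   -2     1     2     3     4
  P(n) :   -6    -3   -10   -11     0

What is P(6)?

Write P(n) = an³ + bn² + cn + d; the 5 given values yield a linear system in the 4 coefficients.
Solving, P(n) = n³ - 3n² - 5n + 4.
Then P(6) = 82.

82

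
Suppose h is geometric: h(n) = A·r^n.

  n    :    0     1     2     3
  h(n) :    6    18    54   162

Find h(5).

Consecutive ratio: 18/6 = 3, and 54/18 = 3, so r = 3.
Then A·3^0 = 6 gives A = 6, and h(n) = 6·3^n.
h(5) = 6·3^5 = 1458.

1458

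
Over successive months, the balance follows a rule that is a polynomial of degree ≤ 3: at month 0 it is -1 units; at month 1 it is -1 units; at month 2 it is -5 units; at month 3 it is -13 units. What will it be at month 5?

Write the value at m as Q(m).
First differences: 0, -4, -8. Second differences: -4, -4.
Level-2 differences are constant, so Q has degree 2.
Fitting a degree-2 polynomial gives Q(m) = -2m² + 2m - 1.
Then Q(5) = -41.

-41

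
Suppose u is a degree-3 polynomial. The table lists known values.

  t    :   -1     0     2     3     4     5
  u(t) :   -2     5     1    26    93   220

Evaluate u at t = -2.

-39

Write u(t) = at³ + bt² + ct + d; the 6 given values yield a linear system in the 4 coefficients.
Solving, u(t) = 3t³ - 6t² - 2t + 5.
Then u(-2) = -39.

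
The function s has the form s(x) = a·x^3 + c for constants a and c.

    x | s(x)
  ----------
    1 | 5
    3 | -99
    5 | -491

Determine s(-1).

13

From s(1) = 5 and s(3) = -99: 1a + c = 5 and 27a + c = -99.
Subtracting: 26a = -104, so a = -4; then c = 5 − (-4)·1 = 9.
So s(x) = -4x³ + 9, and s(-1) = 13.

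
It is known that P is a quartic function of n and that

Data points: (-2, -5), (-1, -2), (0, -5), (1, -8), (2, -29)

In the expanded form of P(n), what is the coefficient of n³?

-1

Write P(n) = an^4 + bn³ + cn² + dn + e; the 5 given values yield a linear system in the 5 coefficients.
Solving, P(n) = -n^4 - n³ + n² - 2n - 5.
The coefficient of n³ is -1.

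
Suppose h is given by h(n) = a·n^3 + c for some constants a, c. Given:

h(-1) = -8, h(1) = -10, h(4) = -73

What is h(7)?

From h(-1) = -8 and h(1) = -10: -1a + c = -8 and 1a + c = -10.
Subtracting: 2a = -2, so a = -1; then c = -8 − (-1)·(-1) = -9.
So h(n) = -1n³ − 9, and h(7) = -352.

-352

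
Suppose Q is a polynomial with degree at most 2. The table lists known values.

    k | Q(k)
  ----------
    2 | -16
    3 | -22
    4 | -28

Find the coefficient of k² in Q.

0

First differences: -6, -6.
Level-1 differences are constant, so Q has degree 1.
Fitting a degree-1 polynomial gives Q(k) = -6k - 4.
The coefficient of k² is 0.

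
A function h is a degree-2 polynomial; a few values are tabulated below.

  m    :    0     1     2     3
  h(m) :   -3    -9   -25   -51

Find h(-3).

Write h(m) = am² + bm + c; the 4 given values yield a linear system in the 3 coefficients.
Solving, h(m) = -5m² - m - 3.
Then h(-3) = -45.

-45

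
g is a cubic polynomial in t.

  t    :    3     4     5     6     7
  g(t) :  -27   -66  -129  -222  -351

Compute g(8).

Write g(t) = at³ + bt² + ct + d; the 5 given values yield a linear system in the 4 coefficients.
Solving, g(t) = -t³ - 2t + 6.
Then g(8) = -522.

-522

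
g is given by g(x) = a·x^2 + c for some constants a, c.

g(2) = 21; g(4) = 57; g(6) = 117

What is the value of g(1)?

12

From g(2) = 21 and g(4) = 57: 4a + c = 21 and 16a + c = 57.
Subtracting: 12a = 36, so a = 3; then c = 21 − 3·4 = 9.
So g(x) = 3x² + 9, and g(1) = 12.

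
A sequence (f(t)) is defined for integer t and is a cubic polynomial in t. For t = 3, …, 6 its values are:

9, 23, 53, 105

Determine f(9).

Write f(t) = at³ + bt² + ct + d; the 4 given values yield a linear system in the 4 coefficients.
Solving, f(t) = t³ - 4t² + 5t + 3.
Then f(9) = 453.

453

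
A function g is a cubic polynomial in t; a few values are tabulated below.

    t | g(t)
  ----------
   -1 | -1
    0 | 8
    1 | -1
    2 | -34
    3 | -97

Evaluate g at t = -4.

First differences: 9, -9, -33, -63. Second differences: -18, -24, -30. Third differences: -6, -6.
Level-3 differences are constant, so g has degree 3.
Fitting a degree-3 polynomial gives g(t) = -t³ - 9t² + t + 8.
Then g(-4) = -76.

-76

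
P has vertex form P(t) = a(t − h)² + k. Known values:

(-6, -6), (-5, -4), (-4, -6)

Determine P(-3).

-12

First differences 2, -2; second difference -4 = 2a, so a = -2.
Expanding, the t-coefficient is −2ah = 4h; matching it to the data gives h = -5, and then k = -4.
So P(t) = -2(t + 5)² − 4.
P(-3) = -2·2² − 4 = -12.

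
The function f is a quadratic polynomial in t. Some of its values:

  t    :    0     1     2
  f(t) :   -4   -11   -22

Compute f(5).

Write f(t) = at² + bt + c; the 3 given values yield a linear system in the 3 coefficients.
Solving, f(t) = -2t² - 5t - 4.
Then f(5) = -79.

-79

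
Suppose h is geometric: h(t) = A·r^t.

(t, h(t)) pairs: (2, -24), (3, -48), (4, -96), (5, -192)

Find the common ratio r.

Consecutive ratio: -48/(-24) = 2, and -96/(-48) = 2, so r = 2.
Then A·2^2 = -24 gives A = -6, and h(t) = -6·2^t.

2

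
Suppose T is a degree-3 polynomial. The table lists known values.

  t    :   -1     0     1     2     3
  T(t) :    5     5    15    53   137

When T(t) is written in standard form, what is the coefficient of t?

Write T(t) = at³ + bt² + ct + d; the 5 given values yield a linear system in the 4 coefficients.
Solving, T(t) = 3t³ + 5t² + 2t + 5.
The coefficient of t is 2.

2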